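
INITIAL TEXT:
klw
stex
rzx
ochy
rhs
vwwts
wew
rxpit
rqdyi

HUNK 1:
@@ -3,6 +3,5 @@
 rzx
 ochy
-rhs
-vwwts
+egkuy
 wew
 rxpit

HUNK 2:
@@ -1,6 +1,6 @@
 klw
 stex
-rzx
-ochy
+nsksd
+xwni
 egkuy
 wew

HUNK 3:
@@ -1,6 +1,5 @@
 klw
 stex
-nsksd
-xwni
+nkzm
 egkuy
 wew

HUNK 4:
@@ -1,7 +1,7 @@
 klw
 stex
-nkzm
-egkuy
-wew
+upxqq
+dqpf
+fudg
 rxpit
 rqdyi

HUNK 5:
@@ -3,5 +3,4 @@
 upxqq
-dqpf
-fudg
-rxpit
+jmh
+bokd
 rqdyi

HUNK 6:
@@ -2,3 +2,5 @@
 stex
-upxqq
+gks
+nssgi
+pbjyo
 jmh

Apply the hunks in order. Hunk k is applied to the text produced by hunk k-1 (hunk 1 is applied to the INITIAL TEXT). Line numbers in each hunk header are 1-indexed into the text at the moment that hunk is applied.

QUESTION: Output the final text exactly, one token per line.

Answer: klw
stex
gks
nssgi
pbjyo
jmh
bokd
rqdyi

Derivation:
Hunk 1: at line 3 remove [rhs,vwwts] add [egkuy] -> 8 lines: klw stex rzx ochy egkuy wew rxpit rqdyi
Hunk 2: at line 1 remove [rzx,ochy] add [nsksd,xwni] -> 8 lines: klw stex nsksd xwni egkuy wew rxpit rqdyi
Hunk 3: at line 1 remove [nsksd,xwni] add [nkzm] -> 7 lines: klw stex nkzm egkuy wew rxpit rqdyi
Hunk 4: at line 1 remove [nkzm,egkuy,wew] add [upxqq,dqpf,fudg] -> 7 lines: klw stex upxqq dqpf fudg rxpit rqdyi
Hunk 5: at line 3 remove [dqpf,fudg,rxpit] add [jmh,bokd] -> 6 lines: klw stex upxqq jmh bokd rqdyi
Hunk 6: at line 2 remove [upxqq] add [gks,nssgi,pbjyo] -> 8 lines: klw stex gks nssgi pbjyo jmh bokd rqdyi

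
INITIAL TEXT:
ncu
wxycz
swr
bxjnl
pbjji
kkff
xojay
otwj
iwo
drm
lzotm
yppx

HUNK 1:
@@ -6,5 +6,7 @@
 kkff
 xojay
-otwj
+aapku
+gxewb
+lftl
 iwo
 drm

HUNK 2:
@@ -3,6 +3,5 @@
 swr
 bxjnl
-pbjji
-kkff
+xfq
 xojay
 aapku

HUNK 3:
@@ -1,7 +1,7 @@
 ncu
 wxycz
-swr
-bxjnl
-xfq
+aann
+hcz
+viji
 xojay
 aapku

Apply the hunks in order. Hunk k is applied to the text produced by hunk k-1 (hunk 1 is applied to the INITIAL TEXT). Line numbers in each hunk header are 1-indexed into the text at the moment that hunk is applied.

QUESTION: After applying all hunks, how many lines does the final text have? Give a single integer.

Answer: 13

Derivation:
Hunk 1: at line 6 remove [otwj] add [aapku,gxewb,lftl] -> 14 lines: ncu wxycz swr bxjnl pbjji kkff xojay aapku gxewb lftl iwo drm lzotm yppx
Hunk 2: at line 3 remove [pbjji,kkff] add [xfq] -> 13 lines: ncu wxycz swr bxjnl xfq xojay aapku gxewb lftl iwo drm lzotm yppx
Hunk 3: at line 1 remove [swr,bxjnl,xfq] add [aann,hcz,viji] -> 13 lines: ncu wxycz aann hcz viji xojay aapku gxewb lftl iwo drm lzotm yppx
Final line count: 13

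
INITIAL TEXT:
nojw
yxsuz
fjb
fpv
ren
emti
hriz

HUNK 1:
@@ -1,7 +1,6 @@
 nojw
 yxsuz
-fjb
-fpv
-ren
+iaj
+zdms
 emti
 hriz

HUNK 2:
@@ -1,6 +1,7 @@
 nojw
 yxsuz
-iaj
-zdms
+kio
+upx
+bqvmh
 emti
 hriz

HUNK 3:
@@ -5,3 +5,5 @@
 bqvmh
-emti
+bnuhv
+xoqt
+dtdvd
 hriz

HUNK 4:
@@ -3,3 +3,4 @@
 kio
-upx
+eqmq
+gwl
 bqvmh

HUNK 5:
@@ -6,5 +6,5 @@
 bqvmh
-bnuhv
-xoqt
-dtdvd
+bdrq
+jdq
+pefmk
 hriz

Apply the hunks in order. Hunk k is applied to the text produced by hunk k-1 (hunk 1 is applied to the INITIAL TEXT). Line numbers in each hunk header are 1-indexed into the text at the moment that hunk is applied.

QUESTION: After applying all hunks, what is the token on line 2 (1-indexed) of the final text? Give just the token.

Answer: yxsuz

Derivation:
Hunk 1: at line 1 remove [fjb,fpv,ren] add [iaj,zdms] -> 6 lines: nojw yxsuz iaj zdms emti hriz
Hunk 2: at line 1 remove [iaj,zdms] add [kio,upx,bqvmh] -> 7 lines: nojw yxsuz kio upx bqvmh emti hriz
Hunk 3: at line 5 remove [emti] add [bnuhv,xoqt,dtdvd] -> 9 lines: nojw yxsuz kio upx bqvmh bnuhv xoqt dtdvd hriz
Hunk 4: at line 3 remove [upx] add [eqmq,gwl] -> 10 lines: nojw yxsuz kio eqmq gwl bqvmh bnuhv xoqt dtdvd hriz
Hunk 5: at line 6 remove [bnuhv,xoqt,dtdvd] add [bdrq,jdq,pefmk] -> 10 lines: nojw yxsuz kio eqmq gwl bqvmh bdrq jdq pefmk hriz
Final line 2: yxsuz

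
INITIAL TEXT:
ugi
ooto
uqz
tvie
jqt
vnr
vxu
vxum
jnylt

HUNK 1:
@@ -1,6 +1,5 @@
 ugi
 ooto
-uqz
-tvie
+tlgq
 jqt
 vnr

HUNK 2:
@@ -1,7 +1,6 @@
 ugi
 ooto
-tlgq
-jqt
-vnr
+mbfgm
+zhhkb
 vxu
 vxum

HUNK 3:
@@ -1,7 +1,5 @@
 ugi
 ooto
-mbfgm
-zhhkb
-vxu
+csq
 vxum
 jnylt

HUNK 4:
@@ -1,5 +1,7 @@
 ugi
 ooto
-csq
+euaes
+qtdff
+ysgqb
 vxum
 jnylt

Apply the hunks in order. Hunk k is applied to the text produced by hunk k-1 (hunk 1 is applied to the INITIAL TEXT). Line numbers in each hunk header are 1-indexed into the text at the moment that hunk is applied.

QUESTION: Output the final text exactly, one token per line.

Answer: ugi
ooto
euaes
qtdff
ysgqb
vxum
jnylt

Derivation:
Hunk 1: at line 1 remove [uqz,tvie] add [tlgq] -> 8 lines: ugi ooto tlgq jqt vnr vxu vxum jnylt
Hunk 2: at line 1 remove [tlgq,jqt,vnr] add [mbfgm,zhhkb] -> 7 lines: ugi ooto mbfgm zhhkb vxu vxum jnylt
Hunk 3: at line 1 remove [mbfgm,zhhkb,vxu] add [csq] -> 5 lines: ugi ooto csq vxum jnylt
Hunk 4: at line 1 remove [csq] add [euaes,qtdff,ysgqb] -> 7 lines: ugi ooto euaes qtdff ysgqb vxum jnylt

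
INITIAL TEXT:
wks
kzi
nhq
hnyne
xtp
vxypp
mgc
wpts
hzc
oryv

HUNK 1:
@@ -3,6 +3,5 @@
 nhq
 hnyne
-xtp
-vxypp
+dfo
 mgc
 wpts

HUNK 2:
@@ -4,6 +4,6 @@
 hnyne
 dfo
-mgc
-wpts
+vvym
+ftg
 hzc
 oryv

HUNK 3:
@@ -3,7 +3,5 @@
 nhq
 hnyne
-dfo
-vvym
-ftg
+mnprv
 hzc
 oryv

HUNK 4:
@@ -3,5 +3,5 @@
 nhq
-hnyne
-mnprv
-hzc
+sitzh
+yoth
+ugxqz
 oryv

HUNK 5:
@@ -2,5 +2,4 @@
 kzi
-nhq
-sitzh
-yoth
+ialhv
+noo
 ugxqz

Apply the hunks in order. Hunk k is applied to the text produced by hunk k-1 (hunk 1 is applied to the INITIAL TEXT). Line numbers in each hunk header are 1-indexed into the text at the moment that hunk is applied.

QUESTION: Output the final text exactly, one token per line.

Answer: wks
kzi
ialhv
noo
ugxqz
oryv

Derivation:
Hunk 1: at line 3 remove [xtp,vxypp] add [dfo] -> 9 lines: wks kzi nhq hnyne dfo mgc wpts hzc oryv
Hunk 2: at line 4 remove [mgc,wpts] add [vvym,ftg] -> 9 lines: wks kzi nhq hnyne dfo vvym ftg hzc oryv
Hunk 3: at line 3 remove [dfo,vvym,ftg] add [mnprv] -> 7 lines: wks kzi nhq hnyne mnprv hzc oryv
Hunk 4: at line 3 remove [hnyne,mnprv,hzc] add [sitzh,yoth,ugxqz] -> 7 lines: wks kzi nhq sitzh yoth ugxqz oryv
Hunk 5: at line 2 remove [nhq,sitzh,yoth] add [ialhv,noo] -> 6 lines: wks kzi ialhv noo ugxqz oryv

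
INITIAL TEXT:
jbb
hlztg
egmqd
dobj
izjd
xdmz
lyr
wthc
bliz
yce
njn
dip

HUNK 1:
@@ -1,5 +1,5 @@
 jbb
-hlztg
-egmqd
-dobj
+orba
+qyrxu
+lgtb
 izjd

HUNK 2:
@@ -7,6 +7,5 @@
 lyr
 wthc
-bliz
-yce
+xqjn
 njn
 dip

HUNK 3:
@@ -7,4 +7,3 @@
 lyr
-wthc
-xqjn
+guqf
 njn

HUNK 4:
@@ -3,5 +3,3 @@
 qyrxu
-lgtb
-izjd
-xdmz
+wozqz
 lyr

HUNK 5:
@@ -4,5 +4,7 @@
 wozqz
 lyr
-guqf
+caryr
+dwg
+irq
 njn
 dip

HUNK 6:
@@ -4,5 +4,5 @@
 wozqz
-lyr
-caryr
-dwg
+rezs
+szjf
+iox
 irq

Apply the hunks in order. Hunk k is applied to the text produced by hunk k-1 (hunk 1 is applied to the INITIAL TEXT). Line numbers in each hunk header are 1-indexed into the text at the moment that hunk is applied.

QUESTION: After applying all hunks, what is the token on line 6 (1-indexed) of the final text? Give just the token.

Answer: szjf

Derivation:
Hunk 1: at line 1 remove [hlztg,egmqd,dobj] add [orba,qyrxu,lgtb] -> 12 lines: jbb orba qyrxu lgtb izjd xdmz lyr wthc bliz yce njn dip
Hunk 2: at line 7 remove [bliz,yce] add [xqjn] -> 11 lines: jbb orba qyrxu lgtb izjd xdmz lyr wthc xqjn njn dip
Hunk 3: at line 7 remove [wthc,xqjn] add [guqf] -> 10 lines: jbb orba qyrxu lgtb izjd xdmz lyr guqf njn dip
Hunk 4: at line 3 remove [lgtb,izjd,xdmz] add [wozqz] -> 8 lines: jbb orba qyrxu wozqz lyr guqf njn dip
Hunk 5: at line 4 remove [guqf] add [caryr,dwg,irq] -> 10 lines: jbb orba qyrxu wozqz lyr caryr dwg irq njn dip
Hunk 6: at line 4 remove [lyr,caryr,dwg] add [rezs,szjf,iox] -> 10 lines: jbb orba qyrxu wozqz rezs szjf iox irq njn dip
Final line 6: szjf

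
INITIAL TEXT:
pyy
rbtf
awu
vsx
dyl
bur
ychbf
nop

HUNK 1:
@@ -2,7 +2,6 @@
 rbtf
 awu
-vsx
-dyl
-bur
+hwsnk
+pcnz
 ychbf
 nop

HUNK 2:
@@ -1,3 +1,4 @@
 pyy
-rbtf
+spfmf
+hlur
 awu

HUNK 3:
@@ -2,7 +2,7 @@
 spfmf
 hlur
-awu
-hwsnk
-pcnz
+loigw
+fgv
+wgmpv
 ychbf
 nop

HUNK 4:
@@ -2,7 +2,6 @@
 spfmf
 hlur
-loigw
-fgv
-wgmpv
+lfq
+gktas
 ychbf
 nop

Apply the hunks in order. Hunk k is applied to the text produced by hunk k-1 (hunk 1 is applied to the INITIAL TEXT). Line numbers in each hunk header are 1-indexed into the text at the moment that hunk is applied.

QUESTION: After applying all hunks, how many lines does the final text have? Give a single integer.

Answer: 7

Derivation:
Hunk 1: at line 2 remove [vsx,dyl,bur] add [hwsnk,pcnz] -> 7 lines: pyy rbtf awu hwsnk pcnz ychbf nop
Hunk 2: at line 1 remove [rbtf] add [spfmf,hlur] -> 8 lines: pyy spfmf hlur awu hwsnk pcnz ychbf nop
Hunk 3: at line 2 remove [awu,hwsnk,pcnz] add [loigw,fgv,wgmpv] -> 8 lines: pyy spfmf hlur loigw fgv wgmpv ychbf nop
Hunk 4: at line 2 remove [loigw,fgv,wgmpv] add [lfq,gktas] -> 7 lines: pyy spfmf hlur lfq gktas ychbf nop
Final line count: 7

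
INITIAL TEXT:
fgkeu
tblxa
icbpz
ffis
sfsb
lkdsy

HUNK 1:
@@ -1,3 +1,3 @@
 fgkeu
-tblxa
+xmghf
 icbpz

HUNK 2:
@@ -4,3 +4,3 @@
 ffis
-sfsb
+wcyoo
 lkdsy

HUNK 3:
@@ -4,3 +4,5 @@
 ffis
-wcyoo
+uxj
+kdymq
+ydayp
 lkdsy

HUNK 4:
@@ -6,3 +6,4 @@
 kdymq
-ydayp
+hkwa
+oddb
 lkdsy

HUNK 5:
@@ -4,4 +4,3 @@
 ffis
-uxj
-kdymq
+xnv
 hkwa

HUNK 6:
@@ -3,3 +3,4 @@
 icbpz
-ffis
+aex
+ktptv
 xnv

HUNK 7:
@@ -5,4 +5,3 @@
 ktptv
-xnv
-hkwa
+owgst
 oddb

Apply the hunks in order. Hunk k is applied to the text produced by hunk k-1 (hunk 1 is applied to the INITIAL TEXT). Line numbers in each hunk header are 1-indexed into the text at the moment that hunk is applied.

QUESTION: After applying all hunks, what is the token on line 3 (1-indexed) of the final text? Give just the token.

Hunk 1: at line 1 remove [tblxa] add [xmghf] -> 6 lines: fgkeu xmghf icbpz ffis sfsb lkdsy
Hunk 2: at line 4 remove [sfsb] add [wcyoo] -> 6 lines: fgkeu xmghf icbpz ffis wcyoo lkdsy
Hunk 3: at line 4 remove [wcyoo] add [uxj,kdymq,ydayp] -> 8 lines: fgkeu xmghf icbpz ffis uxj kdymq ydayp lkdsy
Hunk 4: at line 6 remove [ydayp] add [hkwa,oddb] -> 9 lines: fgkeu xmghf icbpz ffis uxj kdymq hkwa oddb lkdsy
Hunk 5: at line 4 remove [uxj,kdymq] add [xnv] -> 8 lines: fgkeu xmghf icbpz ffis xnv hkwa oddb lkdsy
Hunk 6: at line 3 remove [ffis] add [aex,ktptv] -> 9 lines: fgkeu xmghf icbpz aex ktptv xnv hkwa oddb lkdsy
Hunk 7: at line 5 remove [xnv,hkwa] add [owgst] -> 8 lines: fgkeu xmghf icbpz aex ktptv owgst oddb lkdsy
Final line 3: icbpz

Answer: icbpz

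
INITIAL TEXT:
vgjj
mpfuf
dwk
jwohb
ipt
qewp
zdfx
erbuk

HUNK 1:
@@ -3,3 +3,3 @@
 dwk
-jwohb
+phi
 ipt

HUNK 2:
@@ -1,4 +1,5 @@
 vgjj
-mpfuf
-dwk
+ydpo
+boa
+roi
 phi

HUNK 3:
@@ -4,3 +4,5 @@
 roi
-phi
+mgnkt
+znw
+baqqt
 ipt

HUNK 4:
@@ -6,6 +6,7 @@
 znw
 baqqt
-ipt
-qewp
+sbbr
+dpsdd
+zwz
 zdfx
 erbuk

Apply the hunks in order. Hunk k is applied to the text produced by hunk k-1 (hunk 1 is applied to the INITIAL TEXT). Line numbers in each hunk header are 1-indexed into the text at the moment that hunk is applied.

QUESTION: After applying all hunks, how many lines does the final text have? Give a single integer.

Answer: 12

Derivation:
Hunk 1: at line 3 remove [jwohb] add [phi] -> 8 lines: vgjj mpfuf dwk phi ipt qewp zdfx erbuk
Hunk 2: at line 1 remove [mpfuf,dwk] add [ydpo,boa,roi] -> 9 lines: vgjj ydpo boa roi phi ipt qewp zdfx erbuk
Hunk 3: at line 4 remove [phi] add [mgnkt,znw,baqqt] -> 11 lines: vgjj ydpo boa roi mgnkt znw baqqt ipt qewp zdfx erbuk
Hunk 4: at line 6 remove [ipt,qewp] add [sbbr,dpsdd,zwz] -> 12 lines: vgjj ydpo boa roi mgnkt znw baqqt sbbr dpsdd zwz zdfx erbuk
Final line count: 12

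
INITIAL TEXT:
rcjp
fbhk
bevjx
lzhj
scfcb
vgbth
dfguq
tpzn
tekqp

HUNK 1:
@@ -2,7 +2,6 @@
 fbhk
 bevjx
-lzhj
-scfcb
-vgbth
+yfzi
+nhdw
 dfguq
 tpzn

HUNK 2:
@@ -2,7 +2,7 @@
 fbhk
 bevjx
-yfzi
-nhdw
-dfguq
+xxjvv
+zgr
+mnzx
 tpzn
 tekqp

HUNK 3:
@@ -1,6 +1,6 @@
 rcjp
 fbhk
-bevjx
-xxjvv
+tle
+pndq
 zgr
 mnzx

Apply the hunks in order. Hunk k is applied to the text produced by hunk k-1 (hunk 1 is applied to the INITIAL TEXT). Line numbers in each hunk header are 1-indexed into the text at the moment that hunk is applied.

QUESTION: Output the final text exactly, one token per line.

Hunk 1: at line 2 remove [lzhj,scfcb,vgbth] add [yfzi,nhdw] -> 8 lines: rcjp fbhk bevjx yfzi nhdw dfguq tpzn tekqp
Hunk 2: at line 2 remove [yfzi,nhdw,dfguq] add [xxjvv,zgr,mnzx] -> 8 lines: rcjp fbhk bevjx xxjvv zgr mnzx tpzn tekqp
Hunk 3: at line 1 remove [bevjx,xxjvv] add [tle,pndq] -> 8 lines: rcjp fbhk tle pndq zgr mnzx tpzn tekqp

Answer: rcjp
fbhk
tle
pndq
zgr
mnzx
tpzn
tekqp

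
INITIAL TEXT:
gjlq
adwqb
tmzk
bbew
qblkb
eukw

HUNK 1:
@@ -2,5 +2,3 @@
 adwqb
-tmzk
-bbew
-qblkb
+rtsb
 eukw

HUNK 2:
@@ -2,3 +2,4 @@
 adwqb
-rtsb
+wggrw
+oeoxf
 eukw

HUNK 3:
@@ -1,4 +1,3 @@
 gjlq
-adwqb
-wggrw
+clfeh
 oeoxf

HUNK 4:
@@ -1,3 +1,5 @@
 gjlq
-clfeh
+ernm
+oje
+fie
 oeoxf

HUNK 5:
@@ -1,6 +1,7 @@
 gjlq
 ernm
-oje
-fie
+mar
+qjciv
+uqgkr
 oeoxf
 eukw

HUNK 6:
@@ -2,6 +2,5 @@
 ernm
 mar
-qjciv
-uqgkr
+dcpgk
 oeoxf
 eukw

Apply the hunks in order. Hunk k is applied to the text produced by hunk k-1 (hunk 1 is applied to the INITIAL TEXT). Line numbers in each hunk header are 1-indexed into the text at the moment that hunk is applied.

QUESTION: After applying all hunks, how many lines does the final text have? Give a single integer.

Hunk 1: at line 2 remove [tmzk,bbew,qblkb] add [rtsb] -> 4 lines: gjlq adwqb rtsb eukw
Hunk 2: at line 2 remove [rtsb] add [wggrw,oeoxf] -> 5 lines: gjlq adwqb wggrw oeoxf eukw
Hunk 3: at line 1 remove [adwqb,wggrw] add [clfeh] -> 4 lines: gjlq clfeh oeoxf eukw
Hunk 4: at line 1 remove [clfeh] add [ernm,oje,fie] -> 6 lines: gjlq ernm oje fie oeoxf eukw
Hunk 5: at line 1 remove [oje,fie] add [mar,qjciv,uqgkr] -> 7 lines: gjlq ernm mar qjciv uqgkr oeoxf eukw
Hunk 6: at line 2 remove [qjciv,uqgkr] add [dcpgk] -> 6 lines: gjlq ernm mar dcpgk oeoxf eukw
Final line count: 6

Answer: 6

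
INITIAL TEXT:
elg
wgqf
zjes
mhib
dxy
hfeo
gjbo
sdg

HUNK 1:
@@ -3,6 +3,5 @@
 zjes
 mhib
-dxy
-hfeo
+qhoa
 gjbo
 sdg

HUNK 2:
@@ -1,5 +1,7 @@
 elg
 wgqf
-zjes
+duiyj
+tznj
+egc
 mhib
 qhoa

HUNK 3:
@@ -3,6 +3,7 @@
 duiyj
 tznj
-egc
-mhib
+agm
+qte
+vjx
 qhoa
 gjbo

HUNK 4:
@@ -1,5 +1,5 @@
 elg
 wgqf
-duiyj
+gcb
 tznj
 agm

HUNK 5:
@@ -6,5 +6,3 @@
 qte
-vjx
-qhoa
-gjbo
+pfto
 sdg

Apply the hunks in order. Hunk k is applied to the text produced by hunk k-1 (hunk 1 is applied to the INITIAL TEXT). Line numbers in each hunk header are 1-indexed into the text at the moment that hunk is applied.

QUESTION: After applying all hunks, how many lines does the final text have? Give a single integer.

Hunk 1: at line 3 remove [dxy,hfeo] add [qhoa] -> 7 lines: elg wgqf zjes mhib qhoa gjbo sdg
Hunk 2: at line 1 remove [zjes] add [duiyj,tznj,egc] -> 9 lines: elg wgqf duiyj tznj egc mhib qhoa gjbo sdg
Hunk 3: at line 3 remove [egc,mhib] add [agm,qte,vjx] -> 10 lines: elg wgqf duiyj tznj agm qte vjx qhoa gjbo sdg
Hunk 4: at line 1 remove [duiyj] add [gcb] -> 10 lines: elg wgqf gcb tznj agm qte vjx qhoa gjbo sdg
Hunk 5: at line 6 remove [vjx,qhoa,gjbo] add [pfto] -> 8 lines: elg wgqf gcb tznj agm qte pfto sdg
Final line count: 8

Answer: 8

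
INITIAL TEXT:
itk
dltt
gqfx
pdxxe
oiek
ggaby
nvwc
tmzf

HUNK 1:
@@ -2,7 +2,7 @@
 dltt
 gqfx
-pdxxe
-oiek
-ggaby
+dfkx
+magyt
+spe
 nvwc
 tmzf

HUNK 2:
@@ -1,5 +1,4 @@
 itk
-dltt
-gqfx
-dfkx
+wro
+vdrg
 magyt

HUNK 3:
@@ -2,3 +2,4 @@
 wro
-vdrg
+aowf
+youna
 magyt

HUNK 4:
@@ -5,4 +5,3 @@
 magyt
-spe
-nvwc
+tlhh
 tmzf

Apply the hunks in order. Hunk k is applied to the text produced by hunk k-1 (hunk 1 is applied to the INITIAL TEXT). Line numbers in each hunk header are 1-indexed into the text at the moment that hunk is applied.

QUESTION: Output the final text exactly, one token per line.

Answer: itk
wro
aowf
youna
magyt
tlhh
tmzf

Derivation:
Hunk 1: at line 2 remove [pdxxe,oiek,ggaby] add [dfkx,magyt,spe] -> 8 lines: itk dltt gqfx dfkx magyt spe nvwc tmzf
Hunk 2: at line 1 remove [dltt,gqfx,dfkx] add [wro,vdrg] -> 7 lines: itk wro vdrg magyt spe nvwc tmzf
Hunk 3: at line 2 remove [vdrg] add [aowf,youna] -> 8 lines: itk wro aowf youna magyt spe nvwc tmzf
Hunk 4: at line 5 remove [spe,nvwc] add [tlhh] -> 7 lines: itk wro aowf youna magyt tlhh tmzf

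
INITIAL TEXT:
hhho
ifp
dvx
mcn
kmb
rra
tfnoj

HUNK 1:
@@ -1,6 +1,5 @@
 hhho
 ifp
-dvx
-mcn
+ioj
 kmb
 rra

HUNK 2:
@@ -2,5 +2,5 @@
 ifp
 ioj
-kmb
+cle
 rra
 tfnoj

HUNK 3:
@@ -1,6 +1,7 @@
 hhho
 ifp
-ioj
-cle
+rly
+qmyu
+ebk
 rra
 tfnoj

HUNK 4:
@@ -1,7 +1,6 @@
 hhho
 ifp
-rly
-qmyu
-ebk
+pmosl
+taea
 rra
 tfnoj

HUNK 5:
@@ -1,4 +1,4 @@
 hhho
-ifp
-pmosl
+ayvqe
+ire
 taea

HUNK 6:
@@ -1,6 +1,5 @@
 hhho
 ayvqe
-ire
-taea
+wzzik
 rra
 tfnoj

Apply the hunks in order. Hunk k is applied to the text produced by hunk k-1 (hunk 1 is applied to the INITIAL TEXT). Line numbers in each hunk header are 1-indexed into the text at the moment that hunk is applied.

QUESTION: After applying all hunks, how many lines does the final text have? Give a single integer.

Answer: 5

Derivation:
Hunk 1: at line 1 remove [dvx,mcn] add [ioj] -> 6 lines: hhho ifp ioj kmb rra tfnoj
Hunk 2: at line 2 remove [kmb] add [cle] -> 6 lines: hhho ifp ioj cle rra tfnoj
Hunk 3: at line 1 remove [ioj,cle] add [rly,qmyu,ebk] -> 7 lines: hhho ifp rly qmyu ebk rra tfnoj
Hunk 4: at line 1 remove [rly,qmyu,ebk] add [pmosl,taea] -> 6 lines: hhho ifp pmosl taea rra tfnoj
Hunk 5: at line 1 remove [ifp,pmosl] add [ayvqe,ire] -> 6 lines: hhho ayvqe ire taea rra tfnoj
Hunk 6: at line 1 remove [ire,taea] add [wzzik] -> 5 lines: hhho ayvqe wzzik rra tfnoj
Final line count: 5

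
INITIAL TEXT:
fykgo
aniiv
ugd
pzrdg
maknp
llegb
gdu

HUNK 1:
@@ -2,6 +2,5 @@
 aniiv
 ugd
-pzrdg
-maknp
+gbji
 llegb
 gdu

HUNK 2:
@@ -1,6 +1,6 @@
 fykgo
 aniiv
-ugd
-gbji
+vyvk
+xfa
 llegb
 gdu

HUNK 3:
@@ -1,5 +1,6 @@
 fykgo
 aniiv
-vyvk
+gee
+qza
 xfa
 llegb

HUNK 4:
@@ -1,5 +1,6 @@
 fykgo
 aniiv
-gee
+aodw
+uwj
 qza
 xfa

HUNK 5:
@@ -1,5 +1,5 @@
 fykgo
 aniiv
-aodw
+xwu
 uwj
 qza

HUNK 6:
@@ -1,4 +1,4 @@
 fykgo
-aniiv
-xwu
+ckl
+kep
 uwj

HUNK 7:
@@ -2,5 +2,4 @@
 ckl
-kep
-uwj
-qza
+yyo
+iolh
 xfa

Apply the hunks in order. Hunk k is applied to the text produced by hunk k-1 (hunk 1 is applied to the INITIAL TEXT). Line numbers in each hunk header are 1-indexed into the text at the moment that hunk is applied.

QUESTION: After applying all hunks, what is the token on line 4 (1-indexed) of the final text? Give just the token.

Hunk 1: at line 2 remove [pzrdg,maknp] add [gbji] -> 6 lines: fykgo aniiv ugd gbji llegb gdu
Hunk 2: at line 1 remove [ugd,gbji] add [vyvk,xfa] -> 6 lines: fykgo aniiv vyvk xfa llegb gdu
Hunk 3: at line 1 remove [vyvk] add [gee,qza] -> 7 lines: fykgo aniiv gee qza xfa llegb gdu
Hunk 4: at line 1 remove [gee] add [aodw,uwj] -> 8 lines: fykgo aniiv aodw uwj qza xfa llegb gdu
Hunk 5: at line 1 remove [aodw] add [xwu] -> 8 lines: fykgo aniiv xwu uwj qza xfa llegb gdu
Hunk 6: at line 1 remove [aniiv,xwu] add [ckl,kep] -> 8 lines: fykgo ckl kep uwj qza xfa llegb gdu
Hunk 7: at line 2 remove [kep,uwj,qza] add [yyo,iolh] -> 7 lines: fykgo ckl yyo iolh xfa llegb gdu
Final line 4: iolh

Answer: iolh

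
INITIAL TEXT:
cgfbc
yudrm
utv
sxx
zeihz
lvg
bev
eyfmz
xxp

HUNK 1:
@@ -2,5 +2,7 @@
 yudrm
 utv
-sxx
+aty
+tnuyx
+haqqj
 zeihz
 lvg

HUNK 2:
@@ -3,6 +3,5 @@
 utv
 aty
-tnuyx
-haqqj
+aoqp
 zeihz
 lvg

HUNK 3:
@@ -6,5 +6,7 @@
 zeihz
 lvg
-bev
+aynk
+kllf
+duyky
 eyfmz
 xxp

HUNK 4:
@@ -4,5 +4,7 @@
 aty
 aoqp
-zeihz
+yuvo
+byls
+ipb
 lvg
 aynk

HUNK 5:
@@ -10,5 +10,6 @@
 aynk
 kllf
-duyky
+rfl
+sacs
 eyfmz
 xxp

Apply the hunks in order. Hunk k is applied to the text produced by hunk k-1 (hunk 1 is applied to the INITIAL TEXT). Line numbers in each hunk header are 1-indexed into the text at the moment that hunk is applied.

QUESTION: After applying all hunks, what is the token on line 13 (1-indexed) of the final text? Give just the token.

Answer: sacs

Derivation:
Hunk 1: at line 2 remove [sxx] add [aty,tnuyx,haqqj] -> 11 lines: cgfbc yudrm utv aty tnuyx haqqj zeihz lvg bev eyfmz xxp
Hunk 2: at line 3 remove [tnuyx,haqqj] add [aoqp] -> 10 lines: cgfbc yudrm utv aty aoqp zeihz lvg bev eyfmz xxp
Hunk 3: at line 6 remove [bev] add [aynk,kllf,duyky] -> 12 lines: cgfbc yudrm utv aty aoqp zeihz lvg aynk kllf duyky eyfmz xxp
Hunk 4: at line 4 remove [zeihz] add [yuvo,byls,ipb] -> 14 lines: cgfbc yudrm utv aty aoqp yuvo byls ipb lvg aynk kllf duyky eyfmz xxp
Hunk 5: at line 10 remove [duyky] add [rfl,sacs] -> 15 lines: cgfbc yudrm utv aty aoqp yuvo byls ipb lvg aynk kllf rfl sacs eyfmz xxp
Final line 13: sacs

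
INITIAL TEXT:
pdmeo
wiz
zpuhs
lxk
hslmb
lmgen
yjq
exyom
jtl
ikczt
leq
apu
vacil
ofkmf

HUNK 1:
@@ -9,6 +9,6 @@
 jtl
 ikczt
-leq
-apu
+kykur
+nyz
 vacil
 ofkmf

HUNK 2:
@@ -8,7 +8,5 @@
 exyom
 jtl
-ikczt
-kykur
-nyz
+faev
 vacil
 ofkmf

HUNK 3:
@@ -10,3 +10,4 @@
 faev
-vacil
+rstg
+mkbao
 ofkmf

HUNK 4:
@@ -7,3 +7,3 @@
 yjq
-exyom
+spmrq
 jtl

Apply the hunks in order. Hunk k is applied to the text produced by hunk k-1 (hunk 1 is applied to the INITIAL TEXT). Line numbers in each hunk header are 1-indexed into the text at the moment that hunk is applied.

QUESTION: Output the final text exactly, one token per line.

Answer: pdmeo
wiz
zpuhs
lxk
hslmb
lmgen
yjq
spmrq
jtl
faev
rstg
mkbao
ofkmf

Derivation:
Hunk 1: at line 9 remove [leq,apu] add [kykur,nyz] -> 14 lines: pdmeo wiz zpuhs lxk hslmb lmgen yjq exyom jtl ikczt kykur nyz vacil ofkmf
Hunk 2: at line 8 remove [ikczt,kykur,nyz] add [faev] -> 12 lines: pdmeo wiz zpuhs lxk hslmb lmgen yjq exyom jtl faev vacil ofkmf
Hunk 3: at line 10 remove [vacil] add [rstg,mkbao] -> 13 lines: pdmeo wiz zpuhs lxk hslmb lmgen yjq exyom jtl faev rstg mkbao ofkmf
Hunk 4: at line 7 remove [exyom] add [spmrq] -> 13 lines: pdmeo wiz zpuhs lxk hslmb lmgen yjq spmrq jtl faev rstg mkbao ofkmf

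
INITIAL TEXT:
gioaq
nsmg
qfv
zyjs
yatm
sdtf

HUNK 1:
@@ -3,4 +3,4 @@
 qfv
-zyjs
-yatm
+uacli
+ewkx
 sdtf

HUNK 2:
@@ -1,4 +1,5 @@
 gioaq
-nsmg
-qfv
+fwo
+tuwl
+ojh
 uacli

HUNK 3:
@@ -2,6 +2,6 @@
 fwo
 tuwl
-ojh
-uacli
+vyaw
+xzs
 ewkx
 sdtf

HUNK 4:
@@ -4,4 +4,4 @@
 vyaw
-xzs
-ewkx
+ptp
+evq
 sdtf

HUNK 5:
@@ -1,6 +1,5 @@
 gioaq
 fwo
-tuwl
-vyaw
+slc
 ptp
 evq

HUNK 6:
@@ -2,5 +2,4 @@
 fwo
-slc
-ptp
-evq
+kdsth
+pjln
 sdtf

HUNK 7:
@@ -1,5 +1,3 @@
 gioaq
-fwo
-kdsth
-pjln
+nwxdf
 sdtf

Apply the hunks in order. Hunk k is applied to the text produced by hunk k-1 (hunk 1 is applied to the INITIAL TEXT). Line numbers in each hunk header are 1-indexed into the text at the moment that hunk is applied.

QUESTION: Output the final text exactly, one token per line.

Hunk 1: at line 3 remove [zyjs,yatm] add [uacli,ewkx] -> 6 lines: gioaq nsmg qfv uacli ewkx sdtf
Hunk 2: at line 1 remove [nsmg,qfv] add [fwo,tuwl,ojh] -> 7 lines: gioaq fwo tuwl ojh uacli ewkx sdtf
Hunk 3: at line 2 remove [ojh,uacli] add [vyaw,xzs] -> 7 lines: gioaq fwo tuwl vyaw xzs ewkx sdtf
Hunk 4: at line 4 remove [xzs,ewkx] add [ptp,evq] -> 7 lines: gioaq fwo tuwl vyaw ptp evq sdtf
Hunk 5: at line 1 remove [tuwl,vyaw] add [slc] -> 6 lines: gioaq fwo slc ptp evq sdtf
Hunk 6: at line 2 remove [slc,ptp,evq] add [kdsth,pjln] -> 5 lines: gioaq fwo kdsth pjln sdtf
Hunk 7: at line 1 remove [fwo,kdsth,pjln] add [nwxdf] -> 3 lines: gioaq nwxdf sdtf

Answer: gioaq
nwxdf
sdtf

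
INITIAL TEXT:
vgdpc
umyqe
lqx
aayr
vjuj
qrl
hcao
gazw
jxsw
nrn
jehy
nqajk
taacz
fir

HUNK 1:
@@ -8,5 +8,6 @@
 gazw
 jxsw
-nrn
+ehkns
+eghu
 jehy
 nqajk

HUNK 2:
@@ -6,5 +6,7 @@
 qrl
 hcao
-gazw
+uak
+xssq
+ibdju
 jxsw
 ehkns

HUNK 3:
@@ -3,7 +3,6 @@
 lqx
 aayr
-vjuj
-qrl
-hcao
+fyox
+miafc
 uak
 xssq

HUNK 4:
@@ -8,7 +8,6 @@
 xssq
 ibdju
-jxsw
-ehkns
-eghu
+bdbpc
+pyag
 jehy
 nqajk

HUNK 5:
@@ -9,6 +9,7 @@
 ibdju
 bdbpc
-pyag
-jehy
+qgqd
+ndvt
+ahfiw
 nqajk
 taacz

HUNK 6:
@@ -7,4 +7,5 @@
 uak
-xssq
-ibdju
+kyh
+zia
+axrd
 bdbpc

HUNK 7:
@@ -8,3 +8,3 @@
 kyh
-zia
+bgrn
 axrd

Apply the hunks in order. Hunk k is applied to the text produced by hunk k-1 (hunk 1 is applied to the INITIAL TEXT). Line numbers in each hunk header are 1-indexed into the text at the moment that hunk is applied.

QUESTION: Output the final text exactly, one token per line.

Hunk 1: at line 8 remove [nrn] add [ehkns,eghu] -> 15 lines: vgdpc umyqe lqx aayr vjuj qrl hcao gazw jxsw ehkns eghu jehy nqajk taacz fir
Hunk 2: at line 6 remove [gazw] add [uak,xssq,ibdju] -> 17 lines: vgdpc umyqe lqx aayr vjuj qrl hcao uak xssq ibdju jxsw ehkns eghu jehy nqajk taacz fir
Hunk 3: at line 3 remove [vjuj,qrl,hcao] add [fyox,miafc] -> 16 lines: vgdpc umyqe lqx aayr fyox miafc uak xssq ibdju jxsw ehkns eghu jehy nqajk taacz fir
Hunk 4: at line 8 remove [jxsw,ehkns,eghu] add [bdbpc,pyag] -> 15 lines: vgdpc umyqe lqx aayr fyox miafc uak xssq ibdju bdbpc pyag jehy nqajk taacz fir
Hunk 5: at line 9 remove [pyag,jehy] add [qgqd,ndvt,ahfiw] -> 16 lines: vgdpc umyqe lqx aayr fyox miafc uak xssq ibdju bdbpc qgqd ndvt ahfiw nqajk taacz fir
Hunk 6: at line 7 remove [xssq,ibdju] add [kyh,zia,axrd] -> 17 lines: vgdpc umyqe lqx aayr fyox miafc uak kyh zia axrd bdbpc qgqd ndvt ahfiw nqajk taacz fir
Hunk 7: at line 8 remove [zia] add [bgrn] -> 17 lines: vgdpc umyqe lqx aayr fyox miafc uak kyh bgrn axrd bdbpc qgqd ndvt ahfiw nqajk taacz fir

Answer: vgdpc
umyqe
lqx
aayr
fyox
miafc
uak
kyh
bgrn
axrd
bdbpc
qgqd
ndvt
ahfiw
nqajk
taacz
fir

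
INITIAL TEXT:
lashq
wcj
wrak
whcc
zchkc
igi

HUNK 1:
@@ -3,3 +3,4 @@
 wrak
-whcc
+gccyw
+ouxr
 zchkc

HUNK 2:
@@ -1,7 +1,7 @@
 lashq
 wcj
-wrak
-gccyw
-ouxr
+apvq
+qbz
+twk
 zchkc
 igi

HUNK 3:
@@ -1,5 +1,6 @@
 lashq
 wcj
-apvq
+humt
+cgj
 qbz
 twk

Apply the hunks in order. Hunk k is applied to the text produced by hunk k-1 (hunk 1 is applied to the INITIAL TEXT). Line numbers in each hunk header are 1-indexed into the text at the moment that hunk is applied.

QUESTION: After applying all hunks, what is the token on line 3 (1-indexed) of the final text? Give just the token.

Answer: humt

Derivation:
Hunk 1: at line 3 remove [whcc] add [gccyw,ouxr] -> 7 lines: lashq wcj wrak gccyw ouxr zchkc igi
Hunk 2: at line 1 remove [wrak,gccyw,ouxr] add [apvq,qbz,twk] -> 7 lines: lashq wcj apvq qbz twk zchkc igi
Hunk 3: at line 1 remove [apvq] add [humt,cgj] -> 8 lines: lashq wcj humt cgj qbz twk zchkc igi
Final line 3: humt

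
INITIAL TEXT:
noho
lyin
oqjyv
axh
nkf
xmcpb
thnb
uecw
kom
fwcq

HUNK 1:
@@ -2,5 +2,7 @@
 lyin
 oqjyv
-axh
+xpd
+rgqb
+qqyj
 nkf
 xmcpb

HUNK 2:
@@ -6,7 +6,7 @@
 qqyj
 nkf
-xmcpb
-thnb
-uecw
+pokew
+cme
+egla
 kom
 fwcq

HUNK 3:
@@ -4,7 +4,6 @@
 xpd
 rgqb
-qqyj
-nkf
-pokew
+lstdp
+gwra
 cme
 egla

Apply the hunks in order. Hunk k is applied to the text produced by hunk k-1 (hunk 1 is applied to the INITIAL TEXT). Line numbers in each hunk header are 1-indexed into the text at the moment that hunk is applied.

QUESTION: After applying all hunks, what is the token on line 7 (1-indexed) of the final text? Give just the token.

Hunk 1: at line 2 remove [axh] add [xpd,rgqb,qqyj] -> 12 lines: noho lyin oqjyv xpd rgqb qqyj nkf xmcpb thnb uecw kom fwcq
Hunk 2: at line 6 remove [xmcpb,thnb,uecw] add [pokew,cme,egla] -> 12 lines: noho lyin oqjyv xpd rgqb qqyj nkf pokew cme egla kom fwcq
Hunk 3: at line 4 remove [qqyj,nkf,pokew] add [lstdp,gwra] -> 11 lines: noho lyin oqjyv xpd rgqb lstdp gwra cme egla kom fwcq
Final line 7: gwra

Answer: gwra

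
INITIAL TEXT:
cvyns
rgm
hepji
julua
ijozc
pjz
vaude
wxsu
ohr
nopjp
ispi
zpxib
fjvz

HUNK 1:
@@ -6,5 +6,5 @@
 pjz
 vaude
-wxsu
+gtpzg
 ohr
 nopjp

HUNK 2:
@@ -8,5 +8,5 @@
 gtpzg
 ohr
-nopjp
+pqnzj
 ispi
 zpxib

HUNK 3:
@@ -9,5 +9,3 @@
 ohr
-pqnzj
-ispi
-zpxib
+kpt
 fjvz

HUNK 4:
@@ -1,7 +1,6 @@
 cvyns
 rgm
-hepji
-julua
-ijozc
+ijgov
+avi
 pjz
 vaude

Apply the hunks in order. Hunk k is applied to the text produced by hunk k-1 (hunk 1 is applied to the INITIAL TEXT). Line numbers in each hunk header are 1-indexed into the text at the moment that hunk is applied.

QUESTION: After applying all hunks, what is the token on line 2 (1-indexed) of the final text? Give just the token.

Hunk 1: at line 6 remove [wxsu] add [gtpzg] -> 13 lines: cvyns rgm hepji julua ijozc pjz vaude gtpzg ohr nopjp ispi zpxib fjvz
Hunk 2: at line 8 remove [nopjp] add [pqnzj] -> 13 lines: cvyns rgm hepji julua ijozc pjz vaude gtpzg ohr pqnzj ispi zpxib fjvz
Hunk 3: at line 9 remove [pqnzj,ispi,zpxib] add [kpt] -> 11 lines: cvyns rgm hepji julua ijozc pjz vaude gtpzg ohr kpt fjvz
Hunk 4: at line 1 remove [hepji,julua,ijozc] add [ijgov,avi] -> 10 lines: cvyns rgm ijgov avi pjz vaude gtpzg ohr kpt fjvz
Final line 2: rgm

Answer: rgm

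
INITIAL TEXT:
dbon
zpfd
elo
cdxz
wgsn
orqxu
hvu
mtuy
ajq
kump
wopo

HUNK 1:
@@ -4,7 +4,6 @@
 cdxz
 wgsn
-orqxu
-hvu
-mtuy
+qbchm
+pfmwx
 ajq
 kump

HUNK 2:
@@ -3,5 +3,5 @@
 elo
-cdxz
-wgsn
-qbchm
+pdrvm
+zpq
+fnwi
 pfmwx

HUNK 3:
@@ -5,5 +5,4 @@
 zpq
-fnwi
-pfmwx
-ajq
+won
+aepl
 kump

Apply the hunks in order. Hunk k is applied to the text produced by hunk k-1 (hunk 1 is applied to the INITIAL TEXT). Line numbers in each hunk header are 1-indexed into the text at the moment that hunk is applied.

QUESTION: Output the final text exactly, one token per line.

Answer: dbon
zpfd
elo
pdrvm
zpq
won
aepl
kump
wopo

Derivation:
Hunk 1: at line 4 remove [orqxu,hvu,mtuy] add [qbchm,pfmwx] -> 10 lines: dbon zpfd elo cdxz wgsn qbchm pfmwx ajq kump wopo
Hunk 2: at line 3 remove [cdxz,wgsn,qbchm] add [pdrvm,zpq,fnwi] -> 10 lines: dbon zpfd elo pdrvm zpq fnwi pfmwx ajq kump wopo
Hunk 3: at line 5 remove [fnwi,pfmwx,ajq] add [won,aepl] -> 9 lines: dbon zpfd elo pdrvm zpq won aepl kump wopo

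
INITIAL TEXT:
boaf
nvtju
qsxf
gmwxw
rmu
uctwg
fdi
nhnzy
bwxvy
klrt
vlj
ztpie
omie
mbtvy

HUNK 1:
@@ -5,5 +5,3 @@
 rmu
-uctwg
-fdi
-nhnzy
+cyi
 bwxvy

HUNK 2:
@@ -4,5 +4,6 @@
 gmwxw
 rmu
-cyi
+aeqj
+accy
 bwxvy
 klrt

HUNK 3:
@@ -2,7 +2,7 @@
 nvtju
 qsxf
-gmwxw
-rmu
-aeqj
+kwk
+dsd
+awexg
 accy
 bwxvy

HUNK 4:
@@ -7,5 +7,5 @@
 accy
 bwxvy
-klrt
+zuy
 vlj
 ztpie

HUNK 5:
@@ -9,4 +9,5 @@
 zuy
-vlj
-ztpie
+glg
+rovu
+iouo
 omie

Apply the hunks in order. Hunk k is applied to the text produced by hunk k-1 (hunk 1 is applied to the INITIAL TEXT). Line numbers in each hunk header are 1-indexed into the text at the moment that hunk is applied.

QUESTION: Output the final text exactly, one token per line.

Answer: boaf
nvtju
qsxf
kwk
dsd
awexg
accy
bwxvy
zuy
glg
rovu
iouo
omie
mbtvy

Derivation:
Hunk 1: at line 5 remove [uctwg,fdi,nhnzy] add [cyi] -> 12 lines: boaf nvtju qsxf gmwxw rmu cyi bwxvy klrt vlj ztpie omie mbtvy
Hunk 2: at line 4 remove [cyi] add [aeqj,accy] -> 13 lines: boaf nvtju qsxf gmwxw rmu aeqj accy bwxvy klrt vlj ztpie omie mbtvy
Hunk 3: at line 2 remove [gmwxw,rmu,aeqj] add [kwk,dsd,awexg] -> 13 lines: boaf nvtju qsxf kwk dsd awexg accy bwxvy klrt vlj ztpie omie mbtvy
Hunk 4: at line 7 remove [klrt] add [zuy] -> 13 lines: boaf nvtju qsxf kwk dsd awexg accy bwxvy zuy vlj ztpie omie mbtvy
Hunk 5: at line 9 remove [vlj,ztpie] add [glg,rovu,iouo] -> 14 lines: boaf nvtju qsxf kwk dsd awexg accy bwxvy zuy glg rovu iouo omie mbtvy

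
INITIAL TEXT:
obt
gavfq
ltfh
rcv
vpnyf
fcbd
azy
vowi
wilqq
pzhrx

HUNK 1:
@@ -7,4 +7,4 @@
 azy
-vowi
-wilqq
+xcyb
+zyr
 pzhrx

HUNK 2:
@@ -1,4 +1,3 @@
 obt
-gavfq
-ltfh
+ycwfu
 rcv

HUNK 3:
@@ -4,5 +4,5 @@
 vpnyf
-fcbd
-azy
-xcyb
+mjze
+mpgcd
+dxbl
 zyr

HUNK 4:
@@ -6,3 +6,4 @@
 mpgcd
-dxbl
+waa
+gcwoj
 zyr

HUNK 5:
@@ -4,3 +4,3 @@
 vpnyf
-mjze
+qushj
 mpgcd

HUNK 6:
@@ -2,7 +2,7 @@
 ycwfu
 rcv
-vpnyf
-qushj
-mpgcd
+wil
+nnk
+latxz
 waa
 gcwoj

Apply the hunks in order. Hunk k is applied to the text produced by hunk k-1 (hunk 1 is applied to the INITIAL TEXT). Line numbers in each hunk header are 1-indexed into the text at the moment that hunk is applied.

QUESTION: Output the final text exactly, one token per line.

Hunk 1: at line 7 remove [vowi,wilqq] add [xcyb,zyr] -> 10 lines: obt gavfq ltfh rcv vpnyf fcbd azy xcyb zyr pzhrx
Hunk 2: at line 1 remove [gavfq,ltfh] add [ycwfu] -> 9 lines: obt ycwfu rcv vpnyf fcbd azy xcyb zyr pzhrx
Hunk 3: at line 4 remove [fcbd,azy,xcyb] add [mjze,mpgcd,dxbl] -> 9 lines: obt ycwfu rcv vpnyf mjze mpgcd dxbl zyr pzhrx
Hunk 4: at line 6 remove [dxbl] add [waa,gcwoj] -> 10 lines: obt ycwfu rcv vpnyf mjze mpgcd waa gcwoj zyr pzhrx
Hunk 5: at line 4 remove [mjze] add [qushj] -> 10 lines: obt ycwfu rcv vpnyf qushj mpgcd waa gcwoj zyr pzhrx
Hunk 6: at line 2 remove [vpnyf,qushj,mpgcd] add [wil,nnk,latxz] -> 10 lines: obt ycwfu rcv wil nnk latxz waa gcwoj zyr pzhrx

Answer: obt
ycwfu
rcv
wil
nnk
latxz
waa
gcwoj
zyr
pzhrx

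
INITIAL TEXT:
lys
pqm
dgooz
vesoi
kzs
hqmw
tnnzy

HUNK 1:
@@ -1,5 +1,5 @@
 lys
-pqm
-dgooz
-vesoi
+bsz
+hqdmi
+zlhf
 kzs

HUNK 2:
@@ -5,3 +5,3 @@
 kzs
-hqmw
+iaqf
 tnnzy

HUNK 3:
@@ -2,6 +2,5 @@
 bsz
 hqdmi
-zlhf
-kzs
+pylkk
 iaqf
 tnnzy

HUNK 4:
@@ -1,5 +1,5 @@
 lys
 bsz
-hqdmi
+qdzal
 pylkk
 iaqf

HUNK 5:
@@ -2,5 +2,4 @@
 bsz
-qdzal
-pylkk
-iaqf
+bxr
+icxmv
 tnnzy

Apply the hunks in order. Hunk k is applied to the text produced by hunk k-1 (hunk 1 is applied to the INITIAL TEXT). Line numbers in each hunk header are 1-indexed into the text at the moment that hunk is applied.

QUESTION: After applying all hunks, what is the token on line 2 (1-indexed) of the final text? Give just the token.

Answer: bsz

Derivation:
Hunk 1: at line 1 remove [pqm,dgooz,vesoi] add [bsz,hqdmi,zlhf] -> 7 lines: lys bsz hqdmi zlhf kzs hqmw tnnzy
Hunk 2: at line 5 remove [hqmw] add [iaqf] -> 7 lines: lys bsz hqdmi zlhf kzs iaqf tnnzy
Hunk 3: at line 2 remove [zlhf,kzs] add [pylkk] -> 6 lines: lys bsz hqdmi pylkk iaqf tnnzy
Hunk 4: at line 1 remove [hqdmi] add [qdzal] -> 6 lines: lys bsz qdzal pylkk iaqf tnnzy
Hunk 5: at line 2 remove [qdzal,pylkk,iaqf] add [bxr,icxmv] -> 5 lines: lys bsz bxr icxmv tnnzy
Final line 2: bsz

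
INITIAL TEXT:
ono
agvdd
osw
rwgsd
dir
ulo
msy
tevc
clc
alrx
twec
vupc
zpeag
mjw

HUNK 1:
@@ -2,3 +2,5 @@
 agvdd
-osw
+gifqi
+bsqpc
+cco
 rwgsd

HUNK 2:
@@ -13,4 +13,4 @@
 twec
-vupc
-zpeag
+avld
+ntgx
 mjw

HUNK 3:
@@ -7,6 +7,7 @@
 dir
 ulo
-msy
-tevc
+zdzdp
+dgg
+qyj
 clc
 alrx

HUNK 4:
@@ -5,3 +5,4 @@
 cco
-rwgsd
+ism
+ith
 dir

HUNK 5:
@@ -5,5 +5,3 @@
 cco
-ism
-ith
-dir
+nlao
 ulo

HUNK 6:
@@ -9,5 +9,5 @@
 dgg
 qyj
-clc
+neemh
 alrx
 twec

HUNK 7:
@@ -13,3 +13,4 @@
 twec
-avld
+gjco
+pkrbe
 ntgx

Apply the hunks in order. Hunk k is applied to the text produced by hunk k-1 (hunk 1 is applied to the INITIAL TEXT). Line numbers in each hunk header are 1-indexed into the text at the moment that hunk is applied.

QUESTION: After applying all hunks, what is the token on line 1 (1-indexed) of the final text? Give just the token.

Answer: ono

Derivation:
Hunk 1: at line 2 remove [osw] add [gifqi,bsqpc,cco] -> 16 lines: ono agvdd gifqi bsqpc cco rwgsd dir ulo msy tevc clc alrx twec vupc zpeag mjw
Hunk 2: at line 13 remove [vupc,zpeag] add [avld,ntgx] -> 16 lines: ono agvdd gifqi bsqpc cco rwgsd dir ulo msy tevc clc alrx twec avld ntgx mjw
Hunk 3: at line 7 remove [msy,tevc] add [zdzdp,dgg,qyj] -> 17 lines: ono agvdd gifqi bsqpc cco rwgsd dir ulo zdzdp dgg qyj clc alrx twec avld ntgx mjw
Hunk 4: at line 5 remove [rwgsd] add [ism,ith] -> 18 lines: ono agvdd gifqi bsqpc cco ism ith dir ulo zdzdp dgg qyj clc alrx twec avld ntgx mjw
Hunk 5: at line 5 remove [ism,ith,dir] add [nlao] -> 16 lines: ono agvdd gifqi bsqpc cco nlao ulo zdzdp dgg qyj clc alrx twec avld ntgx mjw
Hunk 6: at line 9 remove [clc] add [neemh] -> 16 lines: ono agvdd gifqi bsqpc cco nlao ulo zdzdp dgg qyj neemh alrx twec avld ntgx mjw
Hunk 7: at line 13 remove [avld] add [gjco,pkrbe] -> 17 lines: ono agvdd gifqi bsqpc cco nlao ulo zdzdp dgg qyj neemh alrx twec gjco pkrbe ntgx mjw
Final line 1: ono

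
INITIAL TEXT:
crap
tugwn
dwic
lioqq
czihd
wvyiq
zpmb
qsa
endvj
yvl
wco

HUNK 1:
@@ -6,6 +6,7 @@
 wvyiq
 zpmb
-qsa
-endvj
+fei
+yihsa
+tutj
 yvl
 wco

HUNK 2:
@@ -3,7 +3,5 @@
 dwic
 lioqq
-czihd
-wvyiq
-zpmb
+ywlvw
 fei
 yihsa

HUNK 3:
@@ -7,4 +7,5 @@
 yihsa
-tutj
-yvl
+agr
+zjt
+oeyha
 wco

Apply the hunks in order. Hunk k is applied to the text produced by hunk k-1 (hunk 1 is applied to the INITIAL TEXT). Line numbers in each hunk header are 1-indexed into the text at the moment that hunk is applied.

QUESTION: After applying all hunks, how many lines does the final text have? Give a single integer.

Hunk 1: at line 6 remove [qsa,endvj] add [fei,yihsa,tutj] -> 12 lines: crap tugwn dwic lioqq czihd wvyiq zpmb fei yihsa tutj yvl wco
Hunk 2: at line 3 remove [czihd,wvyiq,zpmb] add [ywlvw] -> 10 lines: crap tugwn dwic lioqq ywlvw fei yihsa tutj yvl wco
Hunk 3: at line 7 remove [tutj,yvl] add [agr,zjt,oeyha] -> 11 lines: crap tugwn dwic lioqq ywlvw fei yihsa agr zjt oeyha wco
Final line count: 11

Answer: 11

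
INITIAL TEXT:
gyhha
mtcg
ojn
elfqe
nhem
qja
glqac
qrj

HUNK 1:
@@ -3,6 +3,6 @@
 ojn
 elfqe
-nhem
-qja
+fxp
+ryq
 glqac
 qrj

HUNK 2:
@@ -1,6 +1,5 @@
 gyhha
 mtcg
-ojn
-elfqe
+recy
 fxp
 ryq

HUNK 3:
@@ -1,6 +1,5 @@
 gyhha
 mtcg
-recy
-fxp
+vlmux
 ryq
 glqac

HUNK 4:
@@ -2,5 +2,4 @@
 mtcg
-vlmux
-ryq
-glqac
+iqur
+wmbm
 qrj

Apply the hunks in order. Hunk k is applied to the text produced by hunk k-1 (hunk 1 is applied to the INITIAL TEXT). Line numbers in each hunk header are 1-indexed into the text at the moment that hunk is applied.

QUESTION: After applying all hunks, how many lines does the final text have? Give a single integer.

Answer: 5

Derivation:
Hunk 1: at line 3 remove [nhem,qja] add [fxp,ryq] -> 8 lines: gyhha mtcg ojn elfqe fxp ryq glqac qrj
Hunk 2: at line 1 remove [ojn,elfqe] add [recy] -> 7 lines: gyhha mtcg recy fxp ryq glqac qrj
Hunk 3: at line 1 remove [recy,fxp] add [vlmux] -> 6 lines: gyhha mtcg vlmux ryq glqac qrj
Hunk 4: at line 2 remove [vlmux,ryq,glqac] add [iqur,wmbm] -> 5 lines: gyhha mtcg iqur wmbm qrj
Final line count: 5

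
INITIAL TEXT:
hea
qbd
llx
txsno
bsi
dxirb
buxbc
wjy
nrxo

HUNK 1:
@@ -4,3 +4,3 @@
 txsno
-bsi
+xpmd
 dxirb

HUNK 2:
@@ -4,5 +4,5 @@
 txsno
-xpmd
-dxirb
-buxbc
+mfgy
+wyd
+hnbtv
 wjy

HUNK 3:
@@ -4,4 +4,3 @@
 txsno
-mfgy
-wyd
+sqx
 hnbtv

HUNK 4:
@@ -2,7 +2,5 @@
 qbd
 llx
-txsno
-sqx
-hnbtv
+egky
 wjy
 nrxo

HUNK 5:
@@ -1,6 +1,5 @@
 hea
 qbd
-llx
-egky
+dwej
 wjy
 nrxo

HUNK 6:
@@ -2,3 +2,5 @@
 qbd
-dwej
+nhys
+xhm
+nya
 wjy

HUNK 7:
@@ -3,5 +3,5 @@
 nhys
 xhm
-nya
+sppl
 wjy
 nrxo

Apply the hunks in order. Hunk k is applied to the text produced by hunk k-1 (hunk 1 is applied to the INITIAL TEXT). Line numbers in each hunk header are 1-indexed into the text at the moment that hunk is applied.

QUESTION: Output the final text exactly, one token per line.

Hunk 1: at line 4 remove [bsi] add [xpmd] -> 9 lines: hea qbd llx txsno xpmd dxirb buxbc wjy nrxo
Hunk 2: at line 4 remove [xpmd,dxirb,buxbc] add [mfgy,wyd,hnbtv] -> 9 lines: hea qbd llx txsno mfgy wyd hnbtv wjy nrxo
Hunk 3: at line 4 remove [mfgy,wyd] add [sqx] -> 8 lines: hea qbd llx txsno sqx hnbtv wjy nrxo
Hunk 4: at line 2 remove [txsno,sqx,hnbtv] add [egky] -> 6 lines: hea qbd llx egky wjy nrxo
Hunk 5: at line 1 remove [llx,egky] add [dwej] -> 5 lines: hea qbd dwej wjy nrxo
Hunk 6: at line 2 remove [dwej] add [nhys,xhm,nya] -> 7 lines: hea qbd nhys xhm nya wjy nrxo
Hunk 7: at line 3 remove [nya] add [sppl] -> 7 lines: hea qbd nhys xhm sppl wjy nrxo

Answer: hea
qbd
nhys
xhm
sppl
wjy
nrxo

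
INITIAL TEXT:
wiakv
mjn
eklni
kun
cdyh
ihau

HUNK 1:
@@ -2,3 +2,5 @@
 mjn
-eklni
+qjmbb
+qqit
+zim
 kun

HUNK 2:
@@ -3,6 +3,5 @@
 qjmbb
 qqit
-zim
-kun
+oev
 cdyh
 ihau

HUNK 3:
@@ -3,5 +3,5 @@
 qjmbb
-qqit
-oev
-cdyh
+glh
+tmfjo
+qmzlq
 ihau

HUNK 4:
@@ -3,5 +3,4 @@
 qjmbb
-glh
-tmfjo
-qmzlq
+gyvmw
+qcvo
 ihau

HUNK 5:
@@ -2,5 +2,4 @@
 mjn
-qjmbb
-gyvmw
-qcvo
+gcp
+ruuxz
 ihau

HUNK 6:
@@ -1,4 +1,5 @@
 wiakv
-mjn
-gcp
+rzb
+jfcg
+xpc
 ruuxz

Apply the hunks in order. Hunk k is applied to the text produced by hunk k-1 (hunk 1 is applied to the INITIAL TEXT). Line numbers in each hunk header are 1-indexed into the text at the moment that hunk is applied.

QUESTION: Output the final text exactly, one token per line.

Hunk 1: at line 2 remove [eklni] add [qjmbb,qqit,zim] -> 8 lines: wiakv mjn qjmbb qqit zim kun cdyh ihau
Hunk 2: at line 3 remove [zim,kun] add [oev] -> 7 lines: wiakv mjn qjmbb qqit oev cdyh ihau
Hunk 3: at line 3 remove [qqit,oev,cdyh] add [glh,tmfjo,qmzlq] -> 7 lines: wiakv mjn qjmbb glh tmfjo qmzlq ihau
Hunk 4: at line 3 remove [glh,tmfjo,qmzlq] add [gyvmw,qcvo] -> 6 lines: wiakv mjn qjmbb gyvmw qcvo ihau
Hunk 5: at line 2 remove [qjmbb,gyvmw,qcvo] add [gcp,ruuxz] -> 5 lines: wiakv mjn gcp ruuxz ihau
Hunk 6: at line 1 remove [mjn,gcp] add [rzb,jfcg,xpc] -> 6 lines: wiakv rzb jfcg xpc ruuxz ihau

Answer: wiakv
rzb
jfcg
xpc
ruuxz
ihau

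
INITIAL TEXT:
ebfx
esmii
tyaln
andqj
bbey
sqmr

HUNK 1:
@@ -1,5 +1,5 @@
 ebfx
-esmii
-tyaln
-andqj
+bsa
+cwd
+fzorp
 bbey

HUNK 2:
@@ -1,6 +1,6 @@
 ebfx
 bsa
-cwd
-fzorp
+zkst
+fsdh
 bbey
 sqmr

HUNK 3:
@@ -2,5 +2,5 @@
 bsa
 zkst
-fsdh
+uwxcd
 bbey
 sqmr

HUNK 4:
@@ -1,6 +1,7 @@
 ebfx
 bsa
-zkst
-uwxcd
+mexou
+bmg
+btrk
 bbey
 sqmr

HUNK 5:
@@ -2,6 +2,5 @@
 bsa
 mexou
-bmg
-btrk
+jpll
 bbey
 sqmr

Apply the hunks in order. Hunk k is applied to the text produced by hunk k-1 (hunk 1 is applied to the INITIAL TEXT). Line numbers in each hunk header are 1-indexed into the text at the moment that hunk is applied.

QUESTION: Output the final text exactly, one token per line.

Hunk 1: at line 1 remove [esmii,tyaln,andqj] add [bsa,cwd,fzorp] -> 6 lines: ebfx bsa cwd fzorp bbey sqmr
Hunk 2: at line 1 remove [cwd,fzorp] add [zkst,fsdh] -> 6 lines: ebfx bsa zkst fsdh bbey sqmr
Hunk 3: at line 2 remove [fsdh] add [uwxcd] -> 6 lines: ebfx bsa zkst uwxcd bbey sqmr
Hunk 4: at line 1 remove [zkst,uwxcd] add [mexou,bmg,btrk] -> 7 lines: ebfx bsa mexou bmg btrk bbey sqmr
Hunk 5: at line 2 remove [bmg,btrk] add [jpll] -> 6 lines: ebfx bsa mexou jpll bbey sqmr

Answer: ebfx
bsa
mexou
jpll
bbey
sqmr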